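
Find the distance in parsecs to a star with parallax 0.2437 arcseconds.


d = 1/p = 1/0.2437 = 4.1034

4.1034 pc


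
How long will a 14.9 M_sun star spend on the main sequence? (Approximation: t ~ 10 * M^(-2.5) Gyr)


t = 10 * M^(-2.5) = 10 * 14.9^(-2.5) = 0.0117

0.0117 Gyr


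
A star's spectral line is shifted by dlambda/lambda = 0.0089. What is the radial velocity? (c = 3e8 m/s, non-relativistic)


v = (dlambda/lambda) * c = 0.0089 * 3e8 = 2.670e+06

2.670e+06 m/s


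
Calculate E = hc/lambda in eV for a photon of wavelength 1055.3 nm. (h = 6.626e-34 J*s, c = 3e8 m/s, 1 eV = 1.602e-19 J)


E = hc/lambda = 6.626e-34 * 3e8 / 1.055e-06 = 1.884e-19 J = 1.1758 eV

1.1758 eV


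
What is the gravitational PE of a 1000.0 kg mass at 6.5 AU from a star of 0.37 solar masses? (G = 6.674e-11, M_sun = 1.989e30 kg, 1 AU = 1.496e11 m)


M = 0.37 * 1.989e30 kg = 7.3593e+29 kg; r = 6.5 AU * 1.496e11 m/AU = 9.724e+11 m. U = -GM*m/r = -(6.674e-11 * 7.3593e+29 * 1000.0) / 9.724e+11 = -5.051e+10

-5.051e+10 J


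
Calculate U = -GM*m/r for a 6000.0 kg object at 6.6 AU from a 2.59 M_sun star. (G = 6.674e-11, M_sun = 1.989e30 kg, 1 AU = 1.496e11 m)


M = 2.59 * 1.989e30 kg = 5.15151e+30 kg; r = 6.6 AU * 1.496e11 m/AU = 9.8736e+11 m. U = -GM*m/r = -(6.674e-11 * 5.15151e+30 * 6000.0) / 9.8736e+11 = -2.089e+12

-2.089e+12 J


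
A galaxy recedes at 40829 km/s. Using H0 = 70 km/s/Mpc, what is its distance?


d = v / H0 = 40829 / 70 = 583.2714

583.2714 Mpc


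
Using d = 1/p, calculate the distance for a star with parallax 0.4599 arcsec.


d = 1/p = 1/0.4599 = 2.1744

2.1744 pc


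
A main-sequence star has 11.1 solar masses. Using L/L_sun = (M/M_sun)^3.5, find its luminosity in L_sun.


L/L_sun = (M/M_sun)^3.5 = 11.1^3.5 = 4556.49

4556.49 L_sun


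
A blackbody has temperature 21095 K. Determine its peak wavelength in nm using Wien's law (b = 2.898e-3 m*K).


lam_max = b / T = 2.898e-3 / 21095 = 1.374e-07 m = 137.3785 nm

137.3785 nm


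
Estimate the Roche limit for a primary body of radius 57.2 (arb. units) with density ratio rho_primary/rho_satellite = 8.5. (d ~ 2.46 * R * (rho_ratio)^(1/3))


d_Roche = 2.46 * 57.2 * 8.5^(1/3) = 287.1689

287.1689


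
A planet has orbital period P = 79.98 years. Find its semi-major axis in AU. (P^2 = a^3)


a = P^(2/3) = 79.98^(2/3) = 18.5633

18.5633 AU


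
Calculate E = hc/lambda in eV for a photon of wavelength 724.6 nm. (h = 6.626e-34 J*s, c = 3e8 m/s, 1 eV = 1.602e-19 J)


E = hc/lambda = 6.626e-34 * 3e8 / 7.246e-07 = 2.743e-19 J = 1.7124 eV

1.7124 eV


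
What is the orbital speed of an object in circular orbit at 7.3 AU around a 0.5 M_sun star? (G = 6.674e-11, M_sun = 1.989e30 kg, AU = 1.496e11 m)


v = sqrt(GM/r) = sqrt(6.674e-11 * 9.945e+29 / 1.092e+12) = 7795.9361

7795.9361 m/s


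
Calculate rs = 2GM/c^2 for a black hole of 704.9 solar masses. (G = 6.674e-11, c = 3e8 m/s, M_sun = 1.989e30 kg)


M = 704.9 * 1.989e30 kg = 1.4020461e+33 kg. rs = 2GM/c^2 = 2 * 6.674e-11 * 1.4020461e+33 / (3e8)^2 = 2.079e+06

2.079e+06 m


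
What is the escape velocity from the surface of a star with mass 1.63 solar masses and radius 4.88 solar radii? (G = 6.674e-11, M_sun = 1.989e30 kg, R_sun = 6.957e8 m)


M = 1.63 * 1.989e30 kg = 3.24207e+30 kg; R = 4.88 * 6.957e8 m = 3.395016e+09 m. v_esc = sqrt(2GM/R) = sqrt(2 * 6.674e-11 * 3.24207e+30 / 3.395016e+09) = 357024.7963

357024.7963 m/s


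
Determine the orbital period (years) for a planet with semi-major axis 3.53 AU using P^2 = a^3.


P = a^(3/2) = 3.53^1.5 = 6.6323

6.6323 years


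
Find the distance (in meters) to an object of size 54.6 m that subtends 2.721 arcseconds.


D = size / theta_rad, theta_rad = 2.721 * pi/(180*3600) = 1.319e-05, D = 4.139e+06

4.139e+06 m


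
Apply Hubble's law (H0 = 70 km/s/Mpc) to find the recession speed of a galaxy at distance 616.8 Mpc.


v = H0 * d = 70 * 616.8 = 43176.0

43176.0 km/s


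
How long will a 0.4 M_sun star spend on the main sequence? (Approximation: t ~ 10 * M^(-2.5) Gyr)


t = 10 * M^(-2.5) = 10 * 0.4^(-2.5) = 98.8212

98.8212 Gyr


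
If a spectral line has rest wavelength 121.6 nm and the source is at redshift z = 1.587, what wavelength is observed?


lam_obs = lam_emit * (1 + z) = 121.6 * (1 + 1.587) = 314.5792

314.5792 nm


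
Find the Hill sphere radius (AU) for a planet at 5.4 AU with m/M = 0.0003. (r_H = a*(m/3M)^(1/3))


r_H = a * (m/3M)^(1/3) = 5.4 * (0.0003/3)^(1/3) = 0.2506

0.2506 AU


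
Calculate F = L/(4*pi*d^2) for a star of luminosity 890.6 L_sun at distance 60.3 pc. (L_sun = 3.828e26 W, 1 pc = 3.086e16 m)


F = L / (4*pi*d^2) = 3.409e+29 / (4*pi*(1.861e+18)^2) = 7.835e-09

7.835e-09 W/m^2


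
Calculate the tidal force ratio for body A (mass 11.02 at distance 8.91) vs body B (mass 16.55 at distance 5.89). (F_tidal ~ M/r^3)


Ratio = (M1/r1^3) / (M2/r2^3) = (11.02/8.91^3) / (16.55/5.89^3) = 0.1924

0.1924


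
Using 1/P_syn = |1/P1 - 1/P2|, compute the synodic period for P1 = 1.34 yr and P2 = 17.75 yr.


1/P_syn = |1/P1 - 1/P2| = |1/1.34 - 1/17.75| => P_syn = 1.4494

1.4494 years


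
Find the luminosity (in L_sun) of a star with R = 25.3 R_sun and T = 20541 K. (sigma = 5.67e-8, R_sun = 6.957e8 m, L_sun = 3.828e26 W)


R = 25.3 * 6.957e8 m = 1.760121e+10 m. L = 4*pi*R^2*sigma*T^4 = 4*pi*(1.760121e+10)^2 * 5.67e-8 * 20541^4 = 3.929744387e+31 W. L/L_sun = 3.929744387e+31 / 3.828e26 = 102657.8994

102657.8994 L_sun


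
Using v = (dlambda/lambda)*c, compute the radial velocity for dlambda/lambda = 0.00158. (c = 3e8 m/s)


v = (dlambda/lambda) * c = 0.00158 * 3e8 = 474000.0

474000.0 m/s


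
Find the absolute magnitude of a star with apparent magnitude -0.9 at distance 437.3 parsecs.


M = m - 5*log10(d) + 5 = -0.9 - 5*log10(437.3) + 5 = -9.1039

-9.1039


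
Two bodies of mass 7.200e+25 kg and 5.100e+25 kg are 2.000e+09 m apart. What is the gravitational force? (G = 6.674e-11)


F = G*m1*m2/r^2 = 6.674e-11 * 7.200e+25 * 5.100e+25 / (2.000e+09)^2 = 6.674e-11 * 3.672e+51 / 4.000e+18 = 6.127e+22

6.127e+22 N


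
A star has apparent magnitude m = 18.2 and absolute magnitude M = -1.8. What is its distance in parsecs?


d = 10^((m - M + 5)/5) = 10^((18.2 - -1.8 + 5)/5) = 100000.0

100000.0 pc


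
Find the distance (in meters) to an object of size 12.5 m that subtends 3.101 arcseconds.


D = size / theta_rad, theta_rad = 3.101 * pi/(180*3600) = 1.503e-05, D = 831444.7204

831444.7204 m


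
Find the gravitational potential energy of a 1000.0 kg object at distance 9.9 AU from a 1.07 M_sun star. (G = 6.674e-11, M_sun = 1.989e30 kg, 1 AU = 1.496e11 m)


M = 1.07 * 1.989e30 kg = 2.12823e+30 kg; r = 9.9 AU * 1.496e11 m/AU = 1.48104e+12 m. U = -GM*m/r = -(6.674e-11 * 2.12823e+30 * 1000.0) / 1.48104e+12 = -9.590e+10

-9.590e+10 J


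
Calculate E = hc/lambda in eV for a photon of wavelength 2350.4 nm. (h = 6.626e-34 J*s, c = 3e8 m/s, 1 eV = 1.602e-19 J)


E = hc/lambda = 6.626e-34 * 3e8 / 2.350e-06 = 8.457e-20 J = 0.5279 eV

0.5279 eV


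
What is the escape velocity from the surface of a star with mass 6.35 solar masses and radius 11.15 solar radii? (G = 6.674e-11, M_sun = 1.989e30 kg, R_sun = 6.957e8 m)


M = 6.35 * 1.989e30 kg = 1.263015e+31 kg; R = 11.15 * 6.957e8 m = 7.757055e+09 m. v_esc = sqrt(2GM/R) = sqrt(2 * 6.674e-11 * 1.263015e+31 / 7.757055e+09) = 466191.0352

466191.0352 m/s


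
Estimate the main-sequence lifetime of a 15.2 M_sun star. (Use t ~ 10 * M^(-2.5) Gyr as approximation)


t = 10 * M^(-2.5) = 10 * 15.2^(-2.5) = 0.0111

0.0111 Gyr


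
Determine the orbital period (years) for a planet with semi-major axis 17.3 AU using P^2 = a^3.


P = a^(3/2) = 17.3^1.5 = 71.9564

71.9564 years


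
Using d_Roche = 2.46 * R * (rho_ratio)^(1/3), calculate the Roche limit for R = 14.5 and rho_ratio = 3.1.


d_Roche = 2.46 * 14.5 * 3.1^(1/3) = 52.0104

52.0104


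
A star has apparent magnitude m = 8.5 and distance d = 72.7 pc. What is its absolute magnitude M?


M = m - 5*log10(d) + 5 = 8.5 - 5*log10(72.7) + 5 = 4.1923

4.1923


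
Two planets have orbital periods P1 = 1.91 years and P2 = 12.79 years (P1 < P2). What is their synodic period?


1/P_syn = |1/P1 - 1/P2| = |1/1.91 - 1/12.79| => P_syn = 2.2453

2.2453 years


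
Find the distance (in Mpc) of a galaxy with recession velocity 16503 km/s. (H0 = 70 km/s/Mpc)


d = v / H0 = 16503 / 70 = 235.7571

235.7571 Mpc


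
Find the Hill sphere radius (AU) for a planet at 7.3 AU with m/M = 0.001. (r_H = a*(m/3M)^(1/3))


r_H = a * (m/3M)^(1/3) = 7.3 * (0.001/3)^(1/3) = 0.5062

0.5062 AU


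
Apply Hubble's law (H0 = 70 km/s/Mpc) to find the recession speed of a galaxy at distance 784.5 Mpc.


v = H0 * d = 70 * 784.5 = 54915.0

54915.0 km/s


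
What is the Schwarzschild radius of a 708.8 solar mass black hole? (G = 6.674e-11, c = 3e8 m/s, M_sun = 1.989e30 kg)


M = 708.8 * 1.989e30 kg = 1.4098032e+33 kg. rs = 2GM/c^2 = 2 * 6.674e-11 * 1.4098032e+33 / (3e8)^2 = 2.091e+06

2.091e+06 m


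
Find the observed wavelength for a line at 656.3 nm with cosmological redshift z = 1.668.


lam_obs = lam_emit * (1 + z) = 656.3 * (1 + 1.668) = 1751.0084

1751.0084 nm


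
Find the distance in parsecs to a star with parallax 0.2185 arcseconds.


d = 1/p = 1/0.2185 = 4.5767

4.5767 pc


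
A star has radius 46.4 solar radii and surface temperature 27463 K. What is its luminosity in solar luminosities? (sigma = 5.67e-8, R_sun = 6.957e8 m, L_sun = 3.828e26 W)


R = 46.4 * 6.957e8 m = 3.228048e+10 m. L = 4*pi*R^2*sigma*T^4 = 4*pi*(3.228048e+10)^2 * 5.67e-8 * 27463^4 = 4.223425117e+32 W. L/L_sun = 4.223425117e+32 / 3.828e26 = 1.103e+06

1.103e+06 L_sun


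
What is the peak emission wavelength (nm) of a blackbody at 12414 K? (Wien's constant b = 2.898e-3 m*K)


lam_max = b / T = 2.898e-3 / 12414 = 2.334e-07 m = 233.4461 nm

233.4461 nm


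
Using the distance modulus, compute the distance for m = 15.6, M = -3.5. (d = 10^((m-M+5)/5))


d = 10^((m - M + 5)/5) = 10^((15.6 - -3.5 + 5)/5) = 66069.3448

66069.3448 pc


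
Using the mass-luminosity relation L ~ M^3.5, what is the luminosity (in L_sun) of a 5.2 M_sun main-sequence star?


L/L_sun = (M/M_sun)^3.5 = 5.2^3.5 = 320.6356

320.6356 L_sun


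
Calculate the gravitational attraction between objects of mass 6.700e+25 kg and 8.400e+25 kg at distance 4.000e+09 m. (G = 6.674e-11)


F = G*m1*m2/r^2 = 6.674e-11 * 6.700e+25 * 8.400e+25 / (4.000e+09)^2 = 6.674e-11 * 5.628e+51 / 1.600e+19 = 2.348e+22

2.348e+22 N


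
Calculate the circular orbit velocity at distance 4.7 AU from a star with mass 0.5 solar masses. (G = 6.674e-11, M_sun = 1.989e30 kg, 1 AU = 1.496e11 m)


v = sqrt(GM/r) = sqrt(6.674e-11 * 9.945e+29 / 7.031e+11) = 9715.8493

9715.8493 m/s


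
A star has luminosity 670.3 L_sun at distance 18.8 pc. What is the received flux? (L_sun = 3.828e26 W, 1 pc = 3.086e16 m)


F = L / (4*pi*d^2) = 2.566e+29 / (4*pi*(5.802e+17)^2) = 6.066e-08

6.066e-08 W/m^2


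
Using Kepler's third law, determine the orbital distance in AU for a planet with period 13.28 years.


a = P^(2/3) = 13.28^(2/3) = 5.6079

5.6079 AU


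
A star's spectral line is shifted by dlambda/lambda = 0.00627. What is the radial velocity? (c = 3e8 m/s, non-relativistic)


v = (dlambda/lambda) * c = 0.00627 * 3e8 = 1.881e+06

1.881e+06 m/s


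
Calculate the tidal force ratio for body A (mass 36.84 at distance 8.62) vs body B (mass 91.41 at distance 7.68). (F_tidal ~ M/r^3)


Ratio = (M1/r1^3) / (M2/r2^3) = (36.84/8.62^3) / (91.41/7.68^3) = 0.285

0.285


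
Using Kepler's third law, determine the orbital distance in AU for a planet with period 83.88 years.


a = P^(2/3) = 83.88^(2/3) = 19.1619

19.1619 AU


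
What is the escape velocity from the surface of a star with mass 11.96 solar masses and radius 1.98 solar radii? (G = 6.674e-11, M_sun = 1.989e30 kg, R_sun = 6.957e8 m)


M = 11.96 * 1.989e30 kg = 2.378844e+31 kg; R = 1.98 * 6.957e8 m = 1.377486e+09 m. v_esc = sqrt(2GM/R) = sqrt(2 * 6.674e-11 * 2.378844e+31 / 1.377486e+09) = 1.518e+06

1.518e+06 m/s


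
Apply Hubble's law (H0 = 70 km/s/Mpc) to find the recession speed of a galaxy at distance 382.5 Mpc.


v = H0 * d = 70 * 382.5 = 26775.0

26775.0 km/s


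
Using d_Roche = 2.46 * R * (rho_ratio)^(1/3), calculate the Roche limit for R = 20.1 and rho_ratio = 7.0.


d_Roche = 2.46 * 20.1 * 7.0^(1/3) = 94.5868

94.5868


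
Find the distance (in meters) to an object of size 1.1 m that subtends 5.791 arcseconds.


D = size / theta_rad, theta_rad = 5.791 * pi/(180*3600) = 2.808e-05, D = 39179.9839

39179.9839 m


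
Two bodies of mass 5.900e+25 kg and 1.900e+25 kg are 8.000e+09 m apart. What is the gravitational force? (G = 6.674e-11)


F = G*m1*m2/r^2 = 6.674e-11 * 5.900e+25 * 1.900e+25 / (8.000e+09)^2 = 6.674e-11 * 1.121e+51 / 6.400e+19 = 1.169e+21

1.169e+21 N


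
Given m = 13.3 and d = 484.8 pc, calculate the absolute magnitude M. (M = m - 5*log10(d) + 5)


M = m - 5*log10(d) + 5 = 13.3 - 5*log10(484.8) + 5 = 4.8722

4.8722


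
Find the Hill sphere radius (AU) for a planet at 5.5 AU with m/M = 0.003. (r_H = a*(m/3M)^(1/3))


r_H = a * (m/3M)^(1/3) = 5.5 * (0.003/3)^(1/3) = 0.55

0.55 AU


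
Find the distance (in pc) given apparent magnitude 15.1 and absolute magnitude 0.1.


d = 10^((m - M + 5)/5) = 10^((15.1 - 0.1 + 5)/5) = 10000.0

10000.0 pc


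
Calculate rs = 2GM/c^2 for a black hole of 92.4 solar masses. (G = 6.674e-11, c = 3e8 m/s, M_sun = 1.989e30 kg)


M = 92.4 * 1.989e30 kg = 1.837836e+32 kg. rs = 2GM/c^2 = 2 * 6.674e-11 * 1.837836e+32 / (3e8)^2 = 272571.4992

272571.4992 m


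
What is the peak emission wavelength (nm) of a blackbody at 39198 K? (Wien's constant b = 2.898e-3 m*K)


lam_max = b / T = 2.898e-3 / 39198 = 7.393e-08 m = 73.9323 nm

73.9323 nm


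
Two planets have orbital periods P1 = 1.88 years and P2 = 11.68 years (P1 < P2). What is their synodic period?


1/P_syn = |1/P1 - 1/P2| = |1/1.88 - 1/11.68| => P_syn = 2.2407

2.2407 years


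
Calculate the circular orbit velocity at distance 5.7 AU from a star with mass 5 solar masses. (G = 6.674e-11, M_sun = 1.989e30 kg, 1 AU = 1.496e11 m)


v = sqrt(GM/r) = sqrt(6.674e-11 * 9.945e+30 / 8.527e+11) = 27899.2334

27899.2334 m/s


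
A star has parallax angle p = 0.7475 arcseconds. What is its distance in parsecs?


d = 1/p = 1/0.7475 = 1.3378

1.3378 pc


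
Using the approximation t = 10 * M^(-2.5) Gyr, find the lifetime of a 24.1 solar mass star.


t = 10 * M^(-2.5) = 10 * 24.1^(-2.5) = 0.0035

0.0035 Gyr


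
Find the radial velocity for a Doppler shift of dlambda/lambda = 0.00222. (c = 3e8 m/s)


v = (dlambda/lambda) * c = 0.00222 * 3e8 = 666000.0

666000.0 m/s


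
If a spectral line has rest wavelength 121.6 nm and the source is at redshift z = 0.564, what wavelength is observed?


lam_obs = lam_emit * (1 + z) = 121.6 * (1 + 0.564) = 190.1824

190.1824 nm


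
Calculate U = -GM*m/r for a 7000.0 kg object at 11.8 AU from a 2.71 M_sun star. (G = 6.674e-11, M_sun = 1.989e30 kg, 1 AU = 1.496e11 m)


M = 2.71 * 1.989e30 kg = 5.39019e+30 kg; r = 11.8 AU * 1.496e11 m/AU = 1.76528e+12 m. U = -GM*m/r = -(6.674e-11 * 5.39019e+30 * 7000.0) / 1.76528e+12 = -1.427e+12

-1.427e+12 J


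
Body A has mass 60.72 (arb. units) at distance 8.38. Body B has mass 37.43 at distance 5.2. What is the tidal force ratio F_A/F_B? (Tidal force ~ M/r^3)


Ratio = (M1/r1^3) / (M2/r2^3) = (60.72/8.38^3) / (37.43/5.2^3) = 0.3876

0.3876


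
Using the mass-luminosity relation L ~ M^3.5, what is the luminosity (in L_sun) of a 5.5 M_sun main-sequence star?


L/L_sun = (M/M_sun)^3.5 = 5.5^3.5 = 390.184

390.184 L_sun


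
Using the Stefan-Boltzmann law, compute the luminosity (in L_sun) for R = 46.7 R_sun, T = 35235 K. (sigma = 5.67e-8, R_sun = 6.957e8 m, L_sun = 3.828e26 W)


R = 46.7 * 6.957e8 m = 3.248919e+10 m. L = 4*pi*R^2*sigma*T^4 = 4*pi*(3.248919e+10)^2 * 5.67e-8 * 35235^4 = 1.159225148e+33 W. L/L_sun = 1.159225148e+33 / 3.828e26 = 3.028e+06

3.028e+06 L_sun


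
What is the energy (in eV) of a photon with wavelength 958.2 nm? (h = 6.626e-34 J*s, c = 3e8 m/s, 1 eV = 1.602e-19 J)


E = hc/lambda = 6.626e-34 * 3e8 / 9.582e-07 = 2.075e-19 J = 1.295 eV

1.295 eV


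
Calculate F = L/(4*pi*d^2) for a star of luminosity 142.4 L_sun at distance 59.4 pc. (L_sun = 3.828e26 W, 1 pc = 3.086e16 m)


F = L / (4*pi*d^2) = 5.451e+28 / (4*pi*(1.833e+18)^2) = 1.291e-09

1.291e-09 W/m^2


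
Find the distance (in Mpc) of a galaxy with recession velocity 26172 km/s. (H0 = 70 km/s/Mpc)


d = v / H0 = 26172 / 70 = 373.8857

373.8857 Mpc


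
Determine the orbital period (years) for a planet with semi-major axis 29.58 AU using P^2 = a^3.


P = a^(3/2) = 29.58^1.5 = 160.8782

160.8782 years


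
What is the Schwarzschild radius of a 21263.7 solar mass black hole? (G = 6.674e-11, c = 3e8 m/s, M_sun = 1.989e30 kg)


M = 21263.7 * 1.989e30 kg = 4.22934993e+34 kg. rs = 2GM/c^2 = 2 * 6.674e-11 * 4.22934993e+34 / (3e8)^2 = 6.273e+07

6.273e+07 m


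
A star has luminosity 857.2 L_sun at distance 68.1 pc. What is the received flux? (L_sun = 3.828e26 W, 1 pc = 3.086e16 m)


F = L / (4*pi*d^2) = 3.281e+29 / (4*pi*(2.102e+18)^2) = 5.912e-09

5.912e-09 W/m^2


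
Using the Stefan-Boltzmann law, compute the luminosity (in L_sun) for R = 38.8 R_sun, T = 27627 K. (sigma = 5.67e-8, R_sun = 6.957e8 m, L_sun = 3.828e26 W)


R = 38.8 * 6.957e8 m = 2.699316e+10 m. L = 4*pi*R^2*sigma*T^4 = 4*pi*(2.699316e+10)^2 * 5.67e-8 * 27627^4 = 3.024372577e+32 W. L/L_sun = 3.024372577e+32 / 3.828e26 = 790065.9816

790065.9816 L_sun


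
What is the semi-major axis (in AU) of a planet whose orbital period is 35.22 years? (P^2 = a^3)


a = P^(2/3) = 35.22^(2/3) = 10.7447

10.7447 AU


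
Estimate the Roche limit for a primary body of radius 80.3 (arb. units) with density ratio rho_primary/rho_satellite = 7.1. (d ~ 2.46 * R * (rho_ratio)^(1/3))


d_Roche = 2.46 * 80.3 * 7.1^(1/3) = 379.6675

379.6675


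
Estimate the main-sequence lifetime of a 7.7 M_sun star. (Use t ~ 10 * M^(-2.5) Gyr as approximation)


t = 10 * M^(-2.5) = 10 * 7.7^(-2.5) = 0.0608

0.0608 Gyr


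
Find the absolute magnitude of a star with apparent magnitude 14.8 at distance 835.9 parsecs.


M = m - 5*log10(d) + 5 = 14.8 - 5*log10(835.9) + 5 = 5.1892

5.1892


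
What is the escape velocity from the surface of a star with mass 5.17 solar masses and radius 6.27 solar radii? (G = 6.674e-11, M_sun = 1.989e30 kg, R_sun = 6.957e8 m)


M = 5.17 * 1.989e30 kg = 1.028313e+31 kg; R = 6.27 * 6.957e8 m = 4.362039e+09 m. v_esc = sqrt(2GM/R) = sqrt(2 * 6.674e-11 * 1.028313e+31 / 4.362039e+09) = 560952.3736

560952.3736 m/s


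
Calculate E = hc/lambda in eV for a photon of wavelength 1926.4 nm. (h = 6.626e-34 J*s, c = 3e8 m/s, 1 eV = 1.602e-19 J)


E = hc/lambda = 6.626e-34 * 3e8 / 1.926e-06 = 1.032e-19 J = 0.6441 eV

0.6441 eV


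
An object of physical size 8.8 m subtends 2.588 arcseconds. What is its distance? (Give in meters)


D = size / theta_rad, theta_rad = 2.588 * pi/(180*3600) = 1.255e-05, D = 701364.1016

701364.1016 m


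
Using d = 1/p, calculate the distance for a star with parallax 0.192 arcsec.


d = 1/p = 1/0.192 = 5.2083

5.2083 pc


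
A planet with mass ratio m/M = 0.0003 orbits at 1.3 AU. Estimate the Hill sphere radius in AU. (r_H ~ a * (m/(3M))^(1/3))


r_H = a * (m/3M)^(1/3) = 1.3 * (0.0003/3)^(1/3) = 0.0603

0.0603 AU


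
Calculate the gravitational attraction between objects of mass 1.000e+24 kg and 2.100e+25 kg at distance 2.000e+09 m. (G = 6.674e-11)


F = G*m1*m2/r^2 = 6.674e-11 * 1.000e+24 * 2.100e+25 / (2.000e+09)^2 = 6.674e-11 * 2.100e+49 / 4.000e+18 = 3.504e+20

3.504e+20 N


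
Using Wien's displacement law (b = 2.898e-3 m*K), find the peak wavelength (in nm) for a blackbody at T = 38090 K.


lam_max = b / T = 2.898e-3 / 38090 = 7.608e-08 m = 76.083 nm

76.083 nm


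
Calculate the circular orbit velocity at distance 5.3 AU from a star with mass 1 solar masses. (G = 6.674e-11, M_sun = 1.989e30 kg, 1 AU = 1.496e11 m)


v = sqrt(GM/r) = sqrt(6.674e-11 * 1.989e+30 / 7.929e+11) = 12939.1802

12939.1802 m/s


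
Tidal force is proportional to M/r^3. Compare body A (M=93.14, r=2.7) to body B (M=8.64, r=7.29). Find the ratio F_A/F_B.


Ratio = (M1/r1^3) / (M2/r2^3) = (93.14/2.7^3) / (8.64/7.29^3) = 212.1846

212.1846


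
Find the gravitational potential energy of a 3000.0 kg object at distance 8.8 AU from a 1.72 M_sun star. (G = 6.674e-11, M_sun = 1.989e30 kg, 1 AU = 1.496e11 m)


M = 1.72 * 1.989e30 kg = 3.42108e+30 kg; r = 8.8 AU * 1.496e11 m/AU = 1.31648e+12 m. U = -GM*m/r = -(6.674e-11 * 3.42108e+30 * 3000.0) / 1.31648e+12 = -5.203e+11

-5.203e+11 J


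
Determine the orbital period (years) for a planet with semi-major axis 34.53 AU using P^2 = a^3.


P = a^(3/2) = 34.53^1.5 = 202.906

202.906 years


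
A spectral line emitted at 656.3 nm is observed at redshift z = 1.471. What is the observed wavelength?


lam_obs = lam_emit * (1 + z) = 656.3 * (1 + 1.471) = 1621.7173

1621.7173 nm


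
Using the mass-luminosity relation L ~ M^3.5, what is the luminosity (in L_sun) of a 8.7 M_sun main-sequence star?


L/L_sun = (M/M_sun)^3.5 = 8.7^3.5 = 1942.3048

1942.3048 L_sun


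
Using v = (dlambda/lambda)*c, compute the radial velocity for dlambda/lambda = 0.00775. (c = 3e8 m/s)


v = (dlambda/lambda) * c = 0.00775 * 3e8 = 2.325e+06

2.325e+06 m/s


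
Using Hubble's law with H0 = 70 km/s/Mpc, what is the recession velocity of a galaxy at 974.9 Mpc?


v = H0 * d = 70 * 974.9 = 68243.0

68243.0 km/s


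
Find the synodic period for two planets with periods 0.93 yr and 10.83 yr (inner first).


1/P_syn = |1/P1 - 1/P2| = |1/0.93 - 1/10.83| => P_syn = 1.0174

1.0174 years


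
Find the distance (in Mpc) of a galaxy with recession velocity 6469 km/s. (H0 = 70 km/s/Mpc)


d = v / H0 = 6469 / 70 = 92.4143

92.4143 Mpc


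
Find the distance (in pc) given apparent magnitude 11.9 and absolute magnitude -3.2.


d = 10^((m - M + 5)/5) = 10^((11.9 - -3.2 + 5)/5) = 10471.2855

10471.2855 pc


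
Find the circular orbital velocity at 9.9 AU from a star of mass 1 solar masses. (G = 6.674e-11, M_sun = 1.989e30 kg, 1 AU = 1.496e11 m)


v = sqrt(GM/r) = sqrt(6.674e-11 * 1.989e+30 / 1.481e+12) = 9467.3209

9467.3209 m/s


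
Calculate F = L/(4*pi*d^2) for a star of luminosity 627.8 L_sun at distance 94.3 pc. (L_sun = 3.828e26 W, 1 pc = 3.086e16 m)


F = L / (4*pi*d^2) = 2.403e+29 / (4*pi*(2.910e+18)^2) = 2.258e-09

2.258e-09 W/m^2


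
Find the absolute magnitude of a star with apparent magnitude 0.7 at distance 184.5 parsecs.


M = m - 5*log10(d) + 5 = 0.7 - 5*log10(184.5) + 5 = -5.63

-5.63


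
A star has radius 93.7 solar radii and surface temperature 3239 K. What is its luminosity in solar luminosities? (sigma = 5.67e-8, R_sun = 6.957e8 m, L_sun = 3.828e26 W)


R = 93.7 * 6.957e8 m = 6.518709e+10 m. L = 4*pi*R^2*sigma*T^4 = 4*pi*(6.518709e+10)^2 * 5.67e-8 * 3239^4 = 3.332421313e+29 W. L/L_sun = 3.332421313e+29 / 3.828e26 = 870.5385

870.5385 L_sun


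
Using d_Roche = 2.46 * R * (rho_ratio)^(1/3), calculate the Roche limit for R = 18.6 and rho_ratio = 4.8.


d_Roche = 2.46 * 18.6 * 4.8^(1/3) = 77.1842

77.1842


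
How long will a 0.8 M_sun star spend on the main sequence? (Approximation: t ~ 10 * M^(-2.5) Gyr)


t = 10 * M^(-2.5) = 10 * 0.8^(-2.5) = 17.4693

17.4693 Gyr


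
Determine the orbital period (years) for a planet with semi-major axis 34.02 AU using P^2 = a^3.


P = a^(3/2) = 34.02^1.5 = 198.4273

198.4273 years


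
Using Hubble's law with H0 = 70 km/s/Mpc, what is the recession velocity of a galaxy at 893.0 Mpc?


v = H0 * d = 70 * 893.0 = 62510.0

62510.0 km/s


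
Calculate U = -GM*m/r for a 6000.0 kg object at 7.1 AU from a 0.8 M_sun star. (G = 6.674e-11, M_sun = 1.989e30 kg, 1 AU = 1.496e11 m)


M = 0.8 * 1.989e30 kg = 1.5912e+30 kg; r = 7.1 AU * 1.496e11 m/AU = 1.06216e+12 m. U = -GM*m/r = -(6.674e-11 * 1.5912e+30 * 6000.0) / 1.06216e+12 = -5.999e+11

-5.999e+11 J


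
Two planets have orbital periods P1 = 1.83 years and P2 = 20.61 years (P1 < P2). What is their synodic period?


1/P_syn = |1/P1 - 1/P2| = |1/1.83 - 1/20.61| => P_syn = 2.0083

2.0083 years


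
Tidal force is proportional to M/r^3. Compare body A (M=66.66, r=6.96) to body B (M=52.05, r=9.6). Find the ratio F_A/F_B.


Ratio = (M1/r1^3) / (M2/r2^3) = (66.66/6.96^3) / (52.05/9.6^3) = 3.3607

3.3607


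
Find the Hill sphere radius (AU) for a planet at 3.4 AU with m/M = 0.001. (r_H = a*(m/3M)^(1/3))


r_H = a * (m/3M)^(1/3) = 3.4 * (0.001/3)^(1/3) = 0.2357

0.2357 AU


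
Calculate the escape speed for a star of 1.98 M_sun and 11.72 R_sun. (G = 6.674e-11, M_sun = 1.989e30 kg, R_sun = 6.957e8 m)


M = 1.98 * 1.989e30 kg = 3.93822e+30 kg; R = 11.72 * 6.957e8 m = 8.153604e+09 m. v_esc = sqrt(2GM/R) = sqrt(2 * 6.674e-11 * 3.93822e+30 / 8.153604e+09) = 253912.0303

253912.0303 m/s


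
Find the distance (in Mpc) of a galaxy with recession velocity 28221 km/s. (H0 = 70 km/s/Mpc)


d = v / H0 = 28221 / 70 = 403.1571

403.1571 Mpc


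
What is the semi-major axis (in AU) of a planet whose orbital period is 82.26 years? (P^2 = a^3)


a = P^(2/3) = 82.26^(2/3) = 18.9144

18.9144 AU


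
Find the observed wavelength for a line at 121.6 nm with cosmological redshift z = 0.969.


lam_obs = lam_emit * (1 + z) = 121.6 * (1 + 0.969) = 239.4304

239.4304 nm


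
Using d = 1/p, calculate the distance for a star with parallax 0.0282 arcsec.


d = 1/p = 1/0.0282 = 35.461

35.461 pc


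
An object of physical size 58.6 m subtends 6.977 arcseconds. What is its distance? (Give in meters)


D = size / theta_rad, theta_rad = 6.977 * pi/(180*3600) = 3.383e-05, D = 1.732e+06

1.732e+06 m


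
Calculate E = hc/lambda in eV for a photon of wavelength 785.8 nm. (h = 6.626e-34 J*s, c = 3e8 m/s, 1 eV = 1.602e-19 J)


E = hc/lambda = 6.626e-34 * 3e8 / 7.858e-07 = 2.530e-19 J = 1.5791 eV

1.5791 eV


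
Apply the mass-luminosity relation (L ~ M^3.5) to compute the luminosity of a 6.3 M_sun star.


L/L_sun = (M/M_sun)^3.5 = 6.3^3.5 = 627.613

627.613 L_sun


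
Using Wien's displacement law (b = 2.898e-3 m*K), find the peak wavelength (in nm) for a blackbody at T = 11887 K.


lam_max = b / T = 2.898e-3 / 11887 = 2.438e-07 m = 243.7957 nm

243.7957 nm


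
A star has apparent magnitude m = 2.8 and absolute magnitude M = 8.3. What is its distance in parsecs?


d = 10^((m - M + 5)/5) = 10^((2.8 - 8.3 + 5)/5) = 0.7943

0.7943 pc


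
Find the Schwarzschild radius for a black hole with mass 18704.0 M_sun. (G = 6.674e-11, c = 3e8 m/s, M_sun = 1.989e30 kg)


M = 18704.0 * 1.989e30 kg = 3.7202256e+34 kg. rs = 2GM/c^2 = 2 * 6.674e-11 * 3.7202256e+34 / (3e8)^2 = 5.518e+07

5.518e+07 m


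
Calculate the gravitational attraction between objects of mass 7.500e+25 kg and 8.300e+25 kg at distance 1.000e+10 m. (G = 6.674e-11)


F = G*m1*m2/r^2 = 6.674e-11 * 7.500e+25 * 8.300e+25 / (1.000e+10)^2 = 6.674e-11 * 6.225e+51 / 1.000e+20 = 4.155e+21

4.155e+21 N


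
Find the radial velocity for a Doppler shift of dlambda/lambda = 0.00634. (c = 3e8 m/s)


v = (dlambda/lambda) * c = 0.00634 * 3e8 = 1.902e+06

1.902e+06 m/s


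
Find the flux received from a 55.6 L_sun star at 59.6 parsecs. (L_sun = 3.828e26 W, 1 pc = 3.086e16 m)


F = L / (4*pi*d^2) = 2.128e+28 / (4*pi*(1.839e+18)^2) = 5.007e-10

5.007e-10 W/m^2


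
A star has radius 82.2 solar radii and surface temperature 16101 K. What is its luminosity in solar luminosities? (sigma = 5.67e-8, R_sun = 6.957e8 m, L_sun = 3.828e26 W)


R = 82.2 * 6.957e8 m = 5.718654e+10 m. L = 4*pi*R^2*sigma*T^4 = 4*pi*(5.718654e+10)^2 * 5.67e-8 * 16101^4 = 1.566000746e+32 W. L/L_sun = 1.566000746e+32 / 3.828e26 = 409091.1041

409091.1041 L_sun


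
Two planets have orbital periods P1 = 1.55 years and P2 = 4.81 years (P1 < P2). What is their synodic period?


1/P_syn = |1/P1 - 1/P2| = |1/1.55 - 1/4.81| => P_syn = 2.287

2.287 years


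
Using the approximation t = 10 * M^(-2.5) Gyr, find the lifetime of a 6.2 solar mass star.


t = 10 * M^(-2.5) = 10 * 6.2^(-2.5) = 0.1045

0.1045 Gyr


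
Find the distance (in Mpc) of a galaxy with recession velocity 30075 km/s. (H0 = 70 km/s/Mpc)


d = v / H0 = 30075 / 70 = 429.6429

429.6429 Mpc


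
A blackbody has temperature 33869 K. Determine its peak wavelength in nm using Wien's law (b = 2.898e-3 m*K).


lam_max = b / T = 2.898e-3 / 33869 = 8.556e-08 m = 85.565 nm

85.565 nm


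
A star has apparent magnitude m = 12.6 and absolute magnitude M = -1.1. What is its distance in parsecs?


d = 10^((m - M + 5)/5) = 10^((12.6 - -1.1 + 5)/5) = 5495.4087

5495.4087 pc


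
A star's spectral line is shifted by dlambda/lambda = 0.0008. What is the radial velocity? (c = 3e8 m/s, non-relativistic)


v = (dlambda/lambda) * c = 0.0008 * 3e8 = 240000.0

240000.0 m/s


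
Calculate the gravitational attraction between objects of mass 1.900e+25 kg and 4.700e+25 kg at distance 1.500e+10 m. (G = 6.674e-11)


F = G*m1*m2/r^2 = 6.674e-11 * 1.900e+25 * 4.700e+25 / (1.500e+10)^2 = 6.674e-11 * 8.930e+50 / 2.250e+20 = 2.649e+20

2.649e+20 N


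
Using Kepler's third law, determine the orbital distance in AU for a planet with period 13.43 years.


a = P^(2/3) = 13.43^(2/3) = 5.65

5.65 AU


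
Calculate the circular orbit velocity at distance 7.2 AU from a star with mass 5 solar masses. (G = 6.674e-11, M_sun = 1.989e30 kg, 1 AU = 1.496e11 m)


v = sqrt(GM/r) = sqrt(6.674e-11 * 9.945e+30 / 1.077e+12) = 24823.5249

24823.5249 m/s


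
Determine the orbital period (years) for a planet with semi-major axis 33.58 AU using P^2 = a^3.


P = a^(3/2) = 33.58^1.5 = 194.5902

194.5902 years


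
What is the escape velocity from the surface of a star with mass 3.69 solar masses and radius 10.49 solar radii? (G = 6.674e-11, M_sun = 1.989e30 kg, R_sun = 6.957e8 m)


M = 3.69 * 1.989e30 kg = 7.33941e+30 kg; R = 10.49 * 6.957e8 m = 7.297893e+09 m. v_esc = sqrt(2GM/R) = sqrt(2 * 6.674e-11 * 7.33941e+30 / 7.297893e+09) = 366386.8921

366386.8921 m/s


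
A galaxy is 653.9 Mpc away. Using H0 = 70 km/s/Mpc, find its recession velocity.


v = H0 * d = 70 * 653.9 = 45773.0

45773.0 km/s


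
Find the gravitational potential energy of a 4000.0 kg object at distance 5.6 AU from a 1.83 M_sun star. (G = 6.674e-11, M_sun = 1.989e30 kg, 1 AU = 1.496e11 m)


M = 1.83 * 1.989e30 kg = 3.63987e+30 kg; r = 5.6 AU * 1.496e11 m/AU = 8.3776e+11 m. U = -GM*m/r = -(6.674e-11 * 3.63987e+30 * 4000.0) / 8.3776e+11 = -1.160e+12

-1.160e+12 J


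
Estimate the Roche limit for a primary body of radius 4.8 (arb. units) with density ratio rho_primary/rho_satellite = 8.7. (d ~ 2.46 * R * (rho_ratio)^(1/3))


d_Roche = 2.46 * 4.8 * 8.7^(1/3) = 24.2856

24.2856


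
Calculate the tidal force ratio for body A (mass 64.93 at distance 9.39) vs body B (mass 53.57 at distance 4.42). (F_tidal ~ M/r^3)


Ratio = (M1/r1^3) / (M2/r2^3) = (64.93/9.39^3) / (53.57/4.42^3) = 0.1264

0.1264


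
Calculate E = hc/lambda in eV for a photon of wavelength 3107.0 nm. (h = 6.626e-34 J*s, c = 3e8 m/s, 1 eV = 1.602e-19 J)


E = hc/lambda = 6.626e-34 * 3e8 / 3.107e-06 = 6.398e-20 J = 0.3994 eV

0.3994 eV


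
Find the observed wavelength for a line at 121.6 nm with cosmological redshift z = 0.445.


lam_obs = lam_emit * (1 + z) = 121.6 * (1 + 0.445) = 175.712

175.712 nm


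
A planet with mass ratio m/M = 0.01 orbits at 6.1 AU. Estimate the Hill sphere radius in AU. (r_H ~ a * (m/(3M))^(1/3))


r_H = a * (m/3M)^(1/3) = 6.1 * (0.01/3)^(1/3) = 0.9112

0.9112 AU


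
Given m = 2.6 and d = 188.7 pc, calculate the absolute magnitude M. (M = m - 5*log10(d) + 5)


M = m - 5*log10(d) + 5 = 2.6 - 5*log10(188.7) + 5 = -3.7789

-3.7789


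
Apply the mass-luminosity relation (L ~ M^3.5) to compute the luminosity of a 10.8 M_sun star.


L/L_sun = (M/M_sun)^3.5 = 10.8^3.5 = 4139.8361

4139.8361 L_sun


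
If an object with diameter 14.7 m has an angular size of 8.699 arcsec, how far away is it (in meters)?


D = size / theta_rad, theta_rad = 8.699 * pi/(180*3600) = 4.217e-05, D = 348556.4607

348556.4607 m


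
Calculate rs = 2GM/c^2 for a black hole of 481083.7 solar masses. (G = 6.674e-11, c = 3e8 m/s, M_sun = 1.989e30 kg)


M = 481083.7 * 1.989e30 kg = 9.568754793e+35 kg. rs = 2GM/c^2 = 2 * 6.674e-11 * 9.568754793e+35 / (3e8)^2 = 1.419e+09

1.419e+09 m


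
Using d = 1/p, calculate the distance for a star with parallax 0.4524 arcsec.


d = 1/p = 1/0.4524 = 2.2104

2.2104 pc


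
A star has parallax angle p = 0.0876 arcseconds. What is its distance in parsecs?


d = 1/p = 1/0.0876 = 11.4155

11.4155 pc


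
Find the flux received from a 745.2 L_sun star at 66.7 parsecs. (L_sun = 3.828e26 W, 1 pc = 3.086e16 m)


F = L / (4*pi*d^2) = 2.853e+29 / (4*pi*(2.058e+18)^2) = 5.358e-09

5.358e-09 W/m^2


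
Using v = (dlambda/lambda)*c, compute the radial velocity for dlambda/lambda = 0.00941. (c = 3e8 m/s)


v = (dlambda/lambda) * c = 0.00941 * 3e8 = 2.823e+06

2.823e+06 m/s


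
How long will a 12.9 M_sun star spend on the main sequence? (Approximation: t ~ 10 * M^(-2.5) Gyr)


t = 10 * M^(-2.5) = 10 * 12.9^(-2.5) = 0.0167

0.0167 Gyr


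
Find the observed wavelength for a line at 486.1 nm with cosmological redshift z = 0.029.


lam_obs = lam_emit * (1 + z) = 486.1 * (1 + 0.029) = 500.1969

500.1969 nm


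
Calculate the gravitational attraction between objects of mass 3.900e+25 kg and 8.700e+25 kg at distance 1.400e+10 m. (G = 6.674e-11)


F = G*m1*m2/r^2 = 6.674e-11 * 3.900e+25 * 8.700e+25 / (1.400e+10)^2 = 6.674e-11 * 3.393e+51 / 1.960e+20 = 1.155e+21

1.155e+21 N


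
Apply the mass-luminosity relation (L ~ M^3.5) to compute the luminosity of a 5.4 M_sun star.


L/L_sun = (M/M_sun)^3.5 = 5.4^3.5 = 365.9133

365.9133 L_sun


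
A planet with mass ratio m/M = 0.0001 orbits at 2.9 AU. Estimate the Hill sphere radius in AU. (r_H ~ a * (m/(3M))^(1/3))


r_H = a * (m/3M)^(1/3) = 2.9 * (0.0001/3)^(1/3) = 0.0933

0.0933 AU


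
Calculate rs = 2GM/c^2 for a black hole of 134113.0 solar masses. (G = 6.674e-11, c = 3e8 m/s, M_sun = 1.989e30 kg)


M = 134113.0 * 1.989e30 kg = 2.66750757e+35 kg. rs = 2GM/c^2 = 2 * 6.674e-11 * 2.66750757e+35 / (3e8)^2 = 3.956e+08

3.956e+08 m


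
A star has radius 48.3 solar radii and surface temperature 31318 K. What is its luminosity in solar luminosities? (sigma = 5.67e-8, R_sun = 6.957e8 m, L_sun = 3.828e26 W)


R = 48.3 * 6.957e8 m = 3.360231e+10 m. L = 4*pi*R^2*sigma*T^4 = 4*pi*(3.360231e+10)^2 * 5.67e-8 * 31318^4 = 7.739399592e+32 W. L/L_sun = 7.739399592e+32 / 3.828e26 = 2.022e+06

2.022e+06 L_sun


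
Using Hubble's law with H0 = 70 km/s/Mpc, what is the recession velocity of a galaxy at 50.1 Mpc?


v = H0 * d = 70 * 50.1 = 3507.0

3507.0 km/s


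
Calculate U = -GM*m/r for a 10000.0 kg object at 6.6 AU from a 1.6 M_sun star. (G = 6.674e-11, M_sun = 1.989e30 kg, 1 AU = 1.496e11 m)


M = 1.6 * 1.989e30 kg = 3.1824e+30 kg; r = 6.6 AU * 1.496e11 m/AU = 9.8736e+11 m. U = -GM*m/r = -(6.674e-11 * 3.1824e+30 * 10000.0) / 9.8736e+11 = -2.151e+12

-2.151e+12 J


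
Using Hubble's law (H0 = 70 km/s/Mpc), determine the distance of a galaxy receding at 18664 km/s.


d = v / H0 = 18664 / 70 = 266.6286

266.6286 Mpc


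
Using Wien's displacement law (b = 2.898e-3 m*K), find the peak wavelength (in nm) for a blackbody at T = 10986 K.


lam_max = b / T = 2.898e-3 / 10986 = 2.638e-07 m = 263.7903 nm

263.7903 nm


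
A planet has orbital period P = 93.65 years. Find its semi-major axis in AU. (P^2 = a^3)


a = P^(2/3) = 93.65^(2/3) = 20.6224

20.6224 AU


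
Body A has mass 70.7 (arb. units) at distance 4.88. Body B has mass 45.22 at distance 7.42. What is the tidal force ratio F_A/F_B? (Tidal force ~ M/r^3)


Ratio = (M1/r1^3) / (M2/r2^3) = (70.7/4.88^3) / (45.22/7.42^3) = 5.4959

5.4959


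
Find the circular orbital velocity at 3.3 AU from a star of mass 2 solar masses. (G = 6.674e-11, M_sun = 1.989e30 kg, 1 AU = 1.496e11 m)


v = sqrt(GM/r) = sqrt(6.674e-11 * 3.978e+30 / 4.937e+11) = 23190.1055

23190.1055 m/s


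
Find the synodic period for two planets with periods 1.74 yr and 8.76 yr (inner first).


1/P_syn = |1/P1 - 1/P2| = |1/1.74 - 1/8.76| => P_syn = 2.1713

2.1713 years


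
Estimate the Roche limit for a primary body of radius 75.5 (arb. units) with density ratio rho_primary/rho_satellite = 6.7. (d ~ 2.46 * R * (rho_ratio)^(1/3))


d_Roche = 2.46 * 75.5 * 6.7^(1/3) = 350.1389

350.1389


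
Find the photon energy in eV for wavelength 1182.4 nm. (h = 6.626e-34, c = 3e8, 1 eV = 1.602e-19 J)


E = hc/lambda = 6.626e-34 * 3e8 / 1.182e-06 = 1.681e-19 J = 1.0494 eV

1.0494 eV


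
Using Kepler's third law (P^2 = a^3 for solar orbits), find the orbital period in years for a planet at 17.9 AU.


P = a^(3/2) = 17.9^1.5 = 75.732

75.732 years


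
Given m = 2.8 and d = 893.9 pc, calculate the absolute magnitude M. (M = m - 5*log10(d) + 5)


M = m - 5*log10(d) + 5 = 2.8 - 5*log10(893.9) + 5 = -6.9564

-6.9564


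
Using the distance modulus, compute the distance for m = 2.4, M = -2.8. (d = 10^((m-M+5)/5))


d = 10^((m - M + 5)/5) = 10^((2.4 - -2.8 + 5)/5) = 109.6478

109.6478 pc


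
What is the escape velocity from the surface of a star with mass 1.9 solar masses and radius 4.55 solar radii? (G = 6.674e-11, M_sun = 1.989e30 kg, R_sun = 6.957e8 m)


M = 1.9 * 1.989e30 kg = 3.7791e+30 kg; R = 4.55 * 6.957e8 m = 3.165435e+09 m. v_esc = sqrt(2GM/R) = sqrt(2 * 6.674e-11 * 3.7791e+30 / 3.165435e+09) = 399195.4578

399195.4578 m/s


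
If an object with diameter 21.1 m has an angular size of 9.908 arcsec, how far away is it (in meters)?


D = size / theta_rad, theta_rad = 9.908 * pi/(180*3600) = 4.804e-05, D = 439259.9326

439259.9326 m


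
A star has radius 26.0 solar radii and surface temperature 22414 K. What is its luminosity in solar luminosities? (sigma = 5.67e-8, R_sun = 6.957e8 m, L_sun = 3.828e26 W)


R = 26.0 * 6.957e8 m = 1.80882e+10 m. L = 4*pi*R^2*sigma*T^4 = 4*pi*(1.80882e+10)^2 * 5.67e-8 * 22414^4 = 5.883843273e+31 W. L/L_sun = 5.883843273e+31 / 3.828e26 = 153705.4147

153705.4147 L_sun


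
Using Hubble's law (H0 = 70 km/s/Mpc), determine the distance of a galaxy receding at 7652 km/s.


d = v / H0 = 7652 / 70 = 109.3143

109.3143 Mpc


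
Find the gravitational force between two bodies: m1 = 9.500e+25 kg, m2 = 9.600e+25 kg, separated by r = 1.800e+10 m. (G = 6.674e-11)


F = G*m1*m2/r^2 = 6.674e-11 * 9.500e+25 * 9.600e+25 / (1.800e+10)^2 = 6.674e-11 * 9.120e+51 / 3.240e+20 = 1.879e+21

1.879e+21 N


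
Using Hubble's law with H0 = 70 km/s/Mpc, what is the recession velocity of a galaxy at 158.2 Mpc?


v = H0 * d = 70 * 158.2 = 11074.0

11074.0 km/s


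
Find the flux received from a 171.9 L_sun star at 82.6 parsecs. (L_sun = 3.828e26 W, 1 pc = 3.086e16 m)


F = L / (4*pi*d^2) = 6.580e+28 / (4*pi*(2.549e+18)^2) = 8.059e-10

8.059e-10 W/m^2


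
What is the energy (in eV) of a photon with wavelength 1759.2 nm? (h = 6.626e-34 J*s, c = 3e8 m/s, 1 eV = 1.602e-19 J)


E = hc/lambda = 6.626e-34 * 3e8 / 1.759e-06 = 1.130e-19 J = 0.7053 eV

0.7053 eV


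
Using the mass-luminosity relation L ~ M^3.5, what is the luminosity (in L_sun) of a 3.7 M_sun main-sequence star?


L/L_sun = (M/M_sun)^3.5 = 3.7^3.5 = 97.433

97.433 L_sun
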